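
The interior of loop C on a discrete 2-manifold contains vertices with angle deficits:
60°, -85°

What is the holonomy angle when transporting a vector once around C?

Holonomy = total enclosed curvature = 60° + (-85°) = -25°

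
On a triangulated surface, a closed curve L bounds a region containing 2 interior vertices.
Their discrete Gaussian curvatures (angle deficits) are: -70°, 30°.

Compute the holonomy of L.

Holonomy = total enclosed curvature = (-70°) + 30° = -40°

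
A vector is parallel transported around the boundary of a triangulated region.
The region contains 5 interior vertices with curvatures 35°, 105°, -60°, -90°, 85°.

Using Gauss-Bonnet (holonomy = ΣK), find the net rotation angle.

Holonomy = total enclosed curvature = 35° + 105° + (-60°) + (-90°) + 85° = 75°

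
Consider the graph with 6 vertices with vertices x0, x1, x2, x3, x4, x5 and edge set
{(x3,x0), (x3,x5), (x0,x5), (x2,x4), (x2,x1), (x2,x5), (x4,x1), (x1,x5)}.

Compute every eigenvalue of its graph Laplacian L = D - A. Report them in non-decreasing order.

Degrees: deg(x0) = 2, deg(x1) = 3, deg(x2) = 3, deg(x3) = 2, deg(x4) = 2, deg(x5) = 4.
L = D − A with rows/columns ordered (x0, x1, x2, x3, x4, x5):
  [ 2,  0,  0, -1,  0, -1]
  [ 0,  3, -1,  0, -1, -1]
  [ 0, -1,  3,  0, -1, -1]
  [-1,  0,  0,  2,  0, -1]
  [ 0, -1, -1,  0,  2,  0]
  [-1, -1, -1, -1,  0,  4]
Characteristic polynomial: det(λI − L) = λ(λ² − 6λ + 4)(λ − 3)²(λ − 4).
Roots: λ = 0; (λ² − 6λ + 4) = 0 ⇒ λ = 3 ± √5 ≈ 0.7639, 5.2361; (λ − 3) = 0 ⇒ λ = 3 (multiplicity 2); (λ − 4) = 0 ⇒ λ = 4.
(Check: the roots sum (with multiplicity) to 16, matching trace L = Σdeg = 2·8 = 16.)
Laplacian eigenvalues (increasing order): [0.0, 0.7639, 3.0, 3.0, 4.0, 5.2361]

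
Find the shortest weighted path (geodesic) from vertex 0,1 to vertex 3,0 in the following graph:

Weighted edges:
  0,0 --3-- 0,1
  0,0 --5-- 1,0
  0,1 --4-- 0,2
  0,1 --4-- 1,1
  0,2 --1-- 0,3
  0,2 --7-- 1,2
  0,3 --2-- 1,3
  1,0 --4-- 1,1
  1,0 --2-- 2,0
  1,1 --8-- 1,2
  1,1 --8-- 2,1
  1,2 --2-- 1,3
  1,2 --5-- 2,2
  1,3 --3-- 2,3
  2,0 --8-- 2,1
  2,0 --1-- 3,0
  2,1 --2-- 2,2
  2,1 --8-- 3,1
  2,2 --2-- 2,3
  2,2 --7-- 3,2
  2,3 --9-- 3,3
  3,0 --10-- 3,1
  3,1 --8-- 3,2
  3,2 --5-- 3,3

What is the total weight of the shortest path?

Shortest path: 0,1 → 0,0 → 1,0 → 2,0 → 3,0, total weight = 11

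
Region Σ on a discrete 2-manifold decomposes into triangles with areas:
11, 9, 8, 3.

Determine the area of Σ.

11 + 9 + 8 + 3 = 31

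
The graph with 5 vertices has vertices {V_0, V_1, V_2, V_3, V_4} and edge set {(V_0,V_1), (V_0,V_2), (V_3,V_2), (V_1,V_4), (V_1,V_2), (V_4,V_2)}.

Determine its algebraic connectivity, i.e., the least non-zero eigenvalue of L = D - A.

Degrees: deg(V_0) = 2, deg(V_1) = 3, deg(V_2) = 4, deg(V_3) = 1, deg(V_4) = 2.
L = D − A with rows/columns ordered (V_0, V_1, V_2, V_3, V_4):
  [ 2, -1, -1,  0,  0]
  [-1,  3, -1,  0, -1]
  [-1, -1,  4, -1, -1]
  [ 0,  0, -1,  1,  0]
  [ 0, -1, -1,  0,  2]
Characteristic polynomial: det(λI − L) = λ(λ − 1)(λ − 2)(λ − 4)(λ − 5).
Roots: λ = 0; (λ − 1) = 0 ⇒ λ = 1; (λ − 2) = 0 ⇒ λ = 2; (λ − 4) = 0 ⇒ λ = 4; (λ − 5) = 0 ⇒ λ = 5.
(Check: the roots sum (with multiplicity) to 12, matching trace L = Σdeg = 2·6 = 12.)
Laplacian eigenvalues: [0.0, 1.0, 2.0, 4.0, 5.0]. Algebraic connectivity (smallest non-zero eigenvalue) = 1.0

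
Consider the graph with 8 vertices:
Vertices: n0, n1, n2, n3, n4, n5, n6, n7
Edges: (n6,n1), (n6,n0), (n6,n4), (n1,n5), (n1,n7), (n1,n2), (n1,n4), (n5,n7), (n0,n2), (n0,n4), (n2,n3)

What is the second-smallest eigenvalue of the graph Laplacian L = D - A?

Degrees: deg(n0) = 3, deg(n1) = 5, deg(n2) = 3, deg(n3) = 1, deg(n4) = 3, deg(n5) = 2, deg(n6) = 3, deg(n7) = 2.
L = D − A with rows/columns ordered (n0, n1, n2, n3, n4, n5, n6, n7):
  [ 3,  0, -1,  0, -1,  0, -1,  0]
  [ 0,  5, -1,  0, -1, -1, -1, -1]
  [-1, -1,  3, -1,  0,  0,  0,  0]
  [ 0,  0, -1,  1,  0,  0,  0,  0]
  [-1, -1,  0,  0,  3,  0, -1,  0]
  [ 0, -1,  0,  0,  0,  2,  0, -1]
  [-1, -1,  0,  0, -1,  0,  3,  0]
  [ 0, -1,  0,  0,  0, -1,  0,  2]
Characteristic polynomial: det(λI − L) = λ(λ² − 7λ + 4)(λ − 1)(λ − 3)²(λ − 4)².
Roots: λ = 0; (λ² − 7λ + 4) = 0 ⇒ λ = (7 ± √33)/2 ≈ 0.6277, 6.3723; (λ − 1) = 0 ⇒ λ = 1; (λ − 3) = 0 ⇒ λ = 3 (multiplicity 2); (λ − 4) = 0 ⇒ λ = 4 (multiplicity 2).
(Check: the roots sum (with multiplicity) to 22, matching trace L = Σdeg = 2·11 = 22.)
Laplacian eigenvalues: [0.0, 0.6277, 1.0, 3.0, 3.0, 4.0, 4.0, 6.3723]. Algebraic connectivity (smallest non-zero eigenvalue) = 0.6277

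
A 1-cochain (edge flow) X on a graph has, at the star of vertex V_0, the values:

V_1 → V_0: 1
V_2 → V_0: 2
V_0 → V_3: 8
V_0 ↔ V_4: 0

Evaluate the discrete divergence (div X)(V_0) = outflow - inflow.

Divergence = sum of outgoing flows = (-1) + (-2) + 8 + 0 = 5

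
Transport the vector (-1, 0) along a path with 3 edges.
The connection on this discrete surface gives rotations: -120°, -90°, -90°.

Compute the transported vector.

Total rotation: (-120°) + (-90°) + (-90°) = -300° ≡ 60° (mod 360°). Final vector: (-0.5000, -0.8660)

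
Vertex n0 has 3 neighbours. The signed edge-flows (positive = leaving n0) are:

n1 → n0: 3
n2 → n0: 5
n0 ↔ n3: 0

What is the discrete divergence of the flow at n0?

Divergence = sum of outgoing flows = (-3) + (-5) + 0 = -8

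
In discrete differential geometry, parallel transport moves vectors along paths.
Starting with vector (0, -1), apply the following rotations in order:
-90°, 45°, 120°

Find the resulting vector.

Total rotation: (-90°) + 45° + 120° = 75°. Final vector: (0.9659, -0.2588)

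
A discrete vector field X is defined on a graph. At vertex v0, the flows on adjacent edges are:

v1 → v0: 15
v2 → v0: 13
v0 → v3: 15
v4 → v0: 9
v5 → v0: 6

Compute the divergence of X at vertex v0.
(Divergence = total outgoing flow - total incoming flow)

Divergence = sum of outgoing flows = (-15) + (-13) + 15 + (-9) + (-6) = -28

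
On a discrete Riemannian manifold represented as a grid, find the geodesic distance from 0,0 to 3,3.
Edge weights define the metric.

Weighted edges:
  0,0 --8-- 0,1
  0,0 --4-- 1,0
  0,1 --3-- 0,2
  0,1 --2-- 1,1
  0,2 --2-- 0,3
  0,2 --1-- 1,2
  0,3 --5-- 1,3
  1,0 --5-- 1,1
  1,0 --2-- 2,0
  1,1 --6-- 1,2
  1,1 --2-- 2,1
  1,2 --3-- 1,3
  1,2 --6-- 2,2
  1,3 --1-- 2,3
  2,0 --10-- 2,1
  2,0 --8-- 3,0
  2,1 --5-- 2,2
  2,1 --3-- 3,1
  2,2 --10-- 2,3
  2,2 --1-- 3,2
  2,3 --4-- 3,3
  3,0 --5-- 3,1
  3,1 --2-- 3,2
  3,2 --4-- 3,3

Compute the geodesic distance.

Shortest path: 0,0 → 0,1 → 0,2 → 1,2 → 1,3 → 2,3 → 3,3, total weight = 20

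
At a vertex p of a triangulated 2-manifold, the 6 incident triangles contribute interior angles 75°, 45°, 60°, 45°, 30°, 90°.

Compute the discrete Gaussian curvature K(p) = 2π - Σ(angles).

Sum of angles = 345°. K = 360° - 345° = 15° = π/12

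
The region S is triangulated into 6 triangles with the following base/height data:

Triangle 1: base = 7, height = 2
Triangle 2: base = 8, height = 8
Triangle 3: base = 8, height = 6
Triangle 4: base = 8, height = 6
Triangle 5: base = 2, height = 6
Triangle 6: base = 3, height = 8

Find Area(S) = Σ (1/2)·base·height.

(1/2)×7×2 + (1/2)×8×8 + (1/2)×8×6 + (1/2)×8×6 + (1/2)×2×6 + (1/2)×3×8 = 105.0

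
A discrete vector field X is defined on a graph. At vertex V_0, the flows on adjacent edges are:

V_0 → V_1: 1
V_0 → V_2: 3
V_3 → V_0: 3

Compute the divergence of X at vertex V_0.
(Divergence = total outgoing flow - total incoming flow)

Divergence = sum of outgoing flows = 1 + 3 + (-3) = 1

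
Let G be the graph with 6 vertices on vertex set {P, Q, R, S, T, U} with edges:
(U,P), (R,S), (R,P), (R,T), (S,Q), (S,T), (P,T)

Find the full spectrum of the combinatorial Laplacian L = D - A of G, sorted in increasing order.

Degrees: deg(P) = 3, deg(Q) = 1, deg(R) = 3, deg(S) = 3, deg(T) = 3, deg(U) = 1.
L = D − A with rows/columns ordered (P, Q, R, S, T, U):
  [ 3,  0, -1,  0, -1, -1]
  [ 0,  1,  0, -1,  0,  0]
  [-1,  0,  3, -1, -1,  0]
  [ 0, -1, -1,  3, -1,  0]
  [-1,  0, -1, -1,  3,  0]
  [-1,  0,  0,  0,  0,  1]
Characteristic polynomial: det(λI − L) = λ(λ² − 4λ + 2)(λ² − 6λ + 6)(λ − 4).
Roots: λ = 0; (λ² − 4λ + 2) = 0 ⇒ λ = 2 ± √2 ≈ 0.5858, 3.4142; (λ² − 6λ + 6) = 0 ⇒ λ = 3 ± √3 ≈ 1.2679, 4.7321; (λ − 4) = 0 ⇒ λ = 4.
(Check: the roots sum (with multiplicity) to 14, matching trace L = Σdeg = 2·7 = 14.)
Laplacian eigenvalues (increasing order): [0.0, 0.5858, 1.2679, 3.4142, 4.0, 4.7321]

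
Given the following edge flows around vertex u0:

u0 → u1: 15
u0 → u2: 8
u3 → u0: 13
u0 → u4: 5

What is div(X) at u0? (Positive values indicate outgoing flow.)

Divergence = sum of outgoing flows = 15 + 8 + (-13) + 5 = 15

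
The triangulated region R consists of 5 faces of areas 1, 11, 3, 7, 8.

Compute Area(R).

1 + 11 + 3 + 7 + 8 = 30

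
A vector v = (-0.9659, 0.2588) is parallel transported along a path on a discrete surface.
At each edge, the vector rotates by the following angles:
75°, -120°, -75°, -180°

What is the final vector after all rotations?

Total rotation: 75° + (-120°) + (-75°) + (-180°) = -300° ≡ 60° (mod 360°). Final vector: (-0.7071, -0.7071)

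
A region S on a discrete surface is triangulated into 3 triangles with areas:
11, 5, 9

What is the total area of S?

11 + 5 + 9 = 25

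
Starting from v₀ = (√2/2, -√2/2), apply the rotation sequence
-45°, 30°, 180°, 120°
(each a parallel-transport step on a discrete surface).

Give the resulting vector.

Total rotation: (-45°) + 30° + 180° + 120° = 285° ≡ -75° (mod 360°). Final vector: (-0.5000, -0.8660)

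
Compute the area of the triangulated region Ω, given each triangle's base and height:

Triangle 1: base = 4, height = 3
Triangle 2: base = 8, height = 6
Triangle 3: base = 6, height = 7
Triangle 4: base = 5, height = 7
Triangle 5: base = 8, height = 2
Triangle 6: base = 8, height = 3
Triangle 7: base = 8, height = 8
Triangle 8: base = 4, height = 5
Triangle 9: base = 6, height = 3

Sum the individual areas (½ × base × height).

(1/2)×4×3 + (1/2)×8×6 + (1/2)×6×7 + (1/2)×5×7 + (1/2)×8×2 + (1/2)×8×3 + (1/2)×8×8 + (1/2)×4×5 + (1/2)×6×3 = 139.5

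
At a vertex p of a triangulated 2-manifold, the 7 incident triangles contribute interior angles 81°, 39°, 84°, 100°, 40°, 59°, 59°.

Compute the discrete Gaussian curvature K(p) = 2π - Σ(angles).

Sum of angles = 462°. K = 360° - 462° = -102° = -17π/30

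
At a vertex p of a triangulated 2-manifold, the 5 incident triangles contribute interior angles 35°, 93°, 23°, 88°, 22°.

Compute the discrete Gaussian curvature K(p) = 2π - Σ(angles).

Sum of angles = 261°. K = 360° - 261° = 99° = 11π/20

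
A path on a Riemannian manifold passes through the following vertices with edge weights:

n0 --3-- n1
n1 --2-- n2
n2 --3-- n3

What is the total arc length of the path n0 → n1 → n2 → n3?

Arc length = 3 + 2 + 3 = 8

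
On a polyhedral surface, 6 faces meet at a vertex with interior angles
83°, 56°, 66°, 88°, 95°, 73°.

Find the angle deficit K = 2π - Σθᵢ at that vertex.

Sum of angles = 461°. K = 360° - 461° = -101° = -101π/180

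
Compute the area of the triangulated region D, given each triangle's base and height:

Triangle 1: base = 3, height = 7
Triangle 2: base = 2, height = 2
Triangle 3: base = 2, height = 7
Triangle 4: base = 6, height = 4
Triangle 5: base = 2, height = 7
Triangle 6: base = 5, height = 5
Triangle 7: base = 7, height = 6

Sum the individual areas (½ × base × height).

(1/2)×3×7 + (1/2)×2×2 + (1/2)×2×7 + (1/2)×6×4 + (1/2)×2×7 + (1/2)×5×5 + (1/2)×7×6 = 72.0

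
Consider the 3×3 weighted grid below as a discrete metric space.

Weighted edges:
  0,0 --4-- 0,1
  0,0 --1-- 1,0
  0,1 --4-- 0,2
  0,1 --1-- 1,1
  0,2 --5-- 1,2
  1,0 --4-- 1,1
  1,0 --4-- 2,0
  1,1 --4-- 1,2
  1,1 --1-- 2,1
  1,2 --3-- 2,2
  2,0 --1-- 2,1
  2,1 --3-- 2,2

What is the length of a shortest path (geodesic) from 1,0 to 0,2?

Shortest path: 1,0 → 0,0 → 0,1 → 0,2, total weight = 9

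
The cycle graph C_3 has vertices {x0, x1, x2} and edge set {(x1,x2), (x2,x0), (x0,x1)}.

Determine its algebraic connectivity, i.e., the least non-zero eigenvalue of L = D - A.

The cycle graph C_n has Laplacian eigenvalues λ_k = 2 − 2cos(2πk/n), k = 0, 1, …, n−1. Here n = 3:
k=0: 2 − 2cos(0) = 0.0; k=1: 2 − 2cos(2π/3) = 3.0; k=2: 2 − 2cos(4π/3) = 3.0.
Laplacian eigenvalues: [0.0, 3.0, 3.0]. Algebraic connectivity (smallest non-zero eigenvalue) = 3.0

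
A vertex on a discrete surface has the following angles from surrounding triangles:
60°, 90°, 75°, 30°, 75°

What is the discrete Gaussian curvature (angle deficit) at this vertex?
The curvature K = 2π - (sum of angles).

Sum of angles = 330°. K = 360° - 330° = 30°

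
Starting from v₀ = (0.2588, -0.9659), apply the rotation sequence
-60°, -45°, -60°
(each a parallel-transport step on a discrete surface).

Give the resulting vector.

Total rotation: (-60°) + (-45°) + (-60°) = -165°. Final vector: (-0.5000, 0.8660)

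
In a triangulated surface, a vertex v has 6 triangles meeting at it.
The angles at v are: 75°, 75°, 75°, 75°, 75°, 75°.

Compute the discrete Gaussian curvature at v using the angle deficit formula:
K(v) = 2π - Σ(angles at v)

Sum of angles = 450°. K = 360° - 450° = -90°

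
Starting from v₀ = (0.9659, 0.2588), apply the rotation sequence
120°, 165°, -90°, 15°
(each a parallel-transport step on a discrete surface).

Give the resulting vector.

Total rotation: 120° + 165° + (-90°) + 15° = 210° ≡ -150° (mod 360°). Final vector: (-0.7071, -0.7071)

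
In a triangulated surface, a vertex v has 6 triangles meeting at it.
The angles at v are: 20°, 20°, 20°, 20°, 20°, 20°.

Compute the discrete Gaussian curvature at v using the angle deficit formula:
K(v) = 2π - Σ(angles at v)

Sum of angles = 120°. K = 360° - 120° = 240° = 4π/3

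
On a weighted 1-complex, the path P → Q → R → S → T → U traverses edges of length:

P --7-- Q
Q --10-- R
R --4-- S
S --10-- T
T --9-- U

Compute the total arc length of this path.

Arc length = 7 + 10 + 4 + 10 + 9 = 40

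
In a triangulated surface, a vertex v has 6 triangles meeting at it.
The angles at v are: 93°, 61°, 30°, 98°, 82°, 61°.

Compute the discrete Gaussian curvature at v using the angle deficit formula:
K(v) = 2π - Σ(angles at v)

Sum of angles = 425°. K = 360° - 425° = -65° = -13π/36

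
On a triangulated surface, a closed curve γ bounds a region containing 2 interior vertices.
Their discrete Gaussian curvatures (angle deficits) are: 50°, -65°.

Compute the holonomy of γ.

Holonomy = total enclosed curvature = 50° + (-65°) = -15°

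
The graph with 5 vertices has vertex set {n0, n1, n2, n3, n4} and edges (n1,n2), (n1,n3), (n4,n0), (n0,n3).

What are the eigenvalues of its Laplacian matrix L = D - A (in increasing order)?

Degrees: deg(n0) = 2, deg(n1) = 2, deg(n2) = 1, deg(n3) = 2, deg(n4) = 1.
L = D − A with rows/columns ordered (n0, n1, n2, n3, n4):
  [ 2,  0,  0, -1, -1]
  [ 0,  2, -1, -1,  0]
  [ 0, -1,  1,  0,  0]
  [-1, -1,  0,  2,  0]
  [-1,  0,  0,  0,  1]
Characteristic polynomial: det(λI − L) = λ(λ² − 3λ + 1)(λ² − 5λ + 5).
Roots: λ = 0; (λ² − 3λ + 1) = 0 ⇒ λ = (3 ± √5)/2 ≈ 0.382, 2.618; (λ² − 5λ + 5) = 0 ⇒ λ = (5 ± √5)/2 ≈ 1.382, 3.618.
(Check: the roots sum (with multiplicity) to 8, matching trace L = Σdeg = 2·4 = 8.)
Laplacian eigenvalues (increasing order): [0.0, 0.382, 1.382, 2.618, 3.618]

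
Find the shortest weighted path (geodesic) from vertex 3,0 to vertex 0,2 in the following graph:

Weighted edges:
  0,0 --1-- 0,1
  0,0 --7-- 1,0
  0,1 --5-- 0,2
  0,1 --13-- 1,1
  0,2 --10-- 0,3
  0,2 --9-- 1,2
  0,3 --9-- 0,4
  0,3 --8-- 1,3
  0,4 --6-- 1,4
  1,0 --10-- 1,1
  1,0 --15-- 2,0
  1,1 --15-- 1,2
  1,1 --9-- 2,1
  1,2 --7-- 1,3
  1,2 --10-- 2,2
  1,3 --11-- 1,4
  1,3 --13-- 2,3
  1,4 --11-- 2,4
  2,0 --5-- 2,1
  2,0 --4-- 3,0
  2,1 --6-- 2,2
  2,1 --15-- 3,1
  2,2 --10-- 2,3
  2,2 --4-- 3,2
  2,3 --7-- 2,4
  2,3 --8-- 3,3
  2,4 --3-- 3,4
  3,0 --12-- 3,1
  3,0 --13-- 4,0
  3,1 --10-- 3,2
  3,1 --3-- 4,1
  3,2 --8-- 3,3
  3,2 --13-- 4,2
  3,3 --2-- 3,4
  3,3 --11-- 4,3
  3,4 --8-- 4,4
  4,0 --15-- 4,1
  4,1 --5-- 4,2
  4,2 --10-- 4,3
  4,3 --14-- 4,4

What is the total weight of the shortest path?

Shortest path: 3,0 → 2,0 → 1,0 → 0,0 → 0,1 → 0,2, total weight = 32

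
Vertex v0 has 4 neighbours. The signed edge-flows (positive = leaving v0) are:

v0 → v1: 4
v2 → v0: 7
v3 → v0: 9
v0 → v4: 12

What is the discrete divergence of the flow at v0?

Divergence = sum of outgoing flows = 4 + (-7) + (-9) + 12 = 0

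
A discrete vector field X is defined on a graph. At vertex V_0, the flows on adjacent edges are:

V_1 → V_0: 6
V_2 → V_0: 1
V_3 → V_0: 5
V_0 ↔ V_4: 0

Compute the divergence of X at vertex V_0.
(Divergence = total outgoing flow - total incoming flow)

Divergence = sum of outgoing flows = (-6) + (-1) + (-5) + 0 = -12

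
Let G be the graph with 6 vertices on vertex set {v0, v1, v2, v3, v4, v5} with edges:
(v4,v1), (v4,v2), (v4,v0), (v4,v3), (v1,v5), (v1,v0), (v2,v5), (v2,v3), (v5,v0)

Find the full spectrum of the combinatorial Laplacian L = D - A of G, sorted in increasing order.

Degrees: deg(v0) = 3, deg(v1) = 3, deg(v2) = 3, deg(v3) = 2, deg(v4) = 4, deg(v5) = 3.
L = D − A with rows/columns ordered (v0, v1, v2, v3, v4, v5):
  [ 3, -1,  0,  0, -1, -1]
  [-1,  3,  0,  0, -1, -1]
  [ 0,  0,  3, -1, -1, -1]
  [ 0,  0, -1,  2, -1,  0]
  [-1, -1, -1, -1,  4,  0]
  [-1, -1, -1,  0,  0,  3]
Characteristic polynomial: det(λI − L) = λ(λ² − 7λ + 8)(λ − 3)(λ − 4)².
Roots: λ = 0; (λ² − 7λ + 8) = 0 ⇒ λ = (7 ± √17)/2 ≈ 1.4384, 5.5616; (λ − 3) = 0 ⇒ λ = 3; (λ − 4) = 0 ⇒ λ = 4 (multiplicity 2).
(Check: the roots sum (with multiplicity) to 18, matching trace L = Σdeg = 2·9 = 18.)
Laplacian eigenvalues (increasing order): [0.0, 1.4384, 3.0, 4.0, 4.0, 5.5616]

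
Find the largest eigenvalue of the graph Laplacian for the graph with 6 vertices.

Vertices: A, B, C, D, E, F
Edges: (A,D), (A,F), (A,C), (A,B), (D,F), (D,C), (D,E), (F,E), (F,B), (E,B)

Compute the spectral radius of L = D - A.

Degrees: deg(A) = 4, deg(B) = 3, deg(C) = 2, deg(D) = 4, deg(E) = 3, deg(F) = 4.
L = D − A with rows/columns ordered (A, B, C, D, E, F):
  [ 4, -1, -1, -1,  0, -1]
  [-1,  3,  0,  0, -1, -1]
  [-1,  0,  2, -1,  0,  0]
  [-1,  0, -1,  4, -1, -1]
  [ 0, -1,  0, -1,  3, -1]
  [-1, -1,  0, -1, -1,  4]
Characteristic polynomial: det(λI − L) = λ(λ² − 7λ + 9)(λ² − 9λ + 19)(λ − 4).
Roots: λ = 0; (λ² − 7λ + 9) = 0 ⇒ λ = (7 ± √13)/2 ≈ 1.6972, 5.3028; (λ² − 9λ + 19) = 0 ⇒ λ = (9 ± √5)/2 ≈ 3.382, 5.618; (λ − 4) = 0 ⇒ λ = 4.
(Check: the roots sum (with multiplicity) to 20, matching trace L = Σdeg = 2·10 = 20.)
Laplacian eigenvalues: [0.0, 1.6972, 3.382, 4.0, 5.3028, 5.618]. Largest eigenvalue (spectral radius) = 5.618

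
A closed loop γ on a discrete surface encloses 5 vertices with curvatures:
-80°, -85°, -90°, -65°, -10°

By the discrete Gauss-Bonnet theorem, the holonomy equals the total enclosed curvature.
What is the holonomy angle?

Holonomy = total enclosed curvature = (-80°) + (-85°) + (-90°) + (-65°) + (-10°) = -330°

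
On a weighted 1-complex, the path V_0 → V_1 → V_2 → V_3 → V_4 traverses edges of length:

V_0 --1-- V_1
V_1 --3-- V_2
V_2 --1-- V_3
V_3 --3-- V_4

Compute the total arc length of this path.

Arc length = 1 + 3 + 1 + 3 = 8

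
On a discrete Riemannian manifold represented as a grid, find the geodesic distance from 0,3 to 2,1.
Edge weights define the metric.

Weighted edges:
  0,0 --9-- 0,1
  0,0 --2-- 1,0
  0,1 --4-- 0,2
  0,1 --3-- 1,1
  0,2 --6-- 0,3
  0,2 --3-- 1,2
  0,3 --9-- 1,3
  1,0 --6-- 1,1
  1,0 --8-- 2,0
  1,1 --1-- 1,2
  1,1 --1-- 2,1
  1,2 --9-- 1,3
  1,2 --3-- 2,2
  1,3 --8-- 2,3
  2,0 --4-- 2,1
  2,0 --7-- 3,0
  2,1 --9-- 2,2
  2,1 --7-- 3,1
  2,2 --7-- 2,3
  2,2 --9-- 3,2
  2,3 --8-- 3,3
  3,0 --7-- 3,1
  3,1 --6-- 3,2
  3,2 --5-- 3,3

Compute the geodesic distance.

Shortest path: 0,3 → 0,2 → 1,2 → 1,1 → 2,1, total weight = 11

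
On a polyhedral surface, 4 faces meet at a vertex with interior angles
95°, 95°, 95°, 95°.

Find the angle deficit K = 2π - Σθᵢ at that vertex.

Sum of angles = 380°. K = 360° - 380° = -20° = -π/9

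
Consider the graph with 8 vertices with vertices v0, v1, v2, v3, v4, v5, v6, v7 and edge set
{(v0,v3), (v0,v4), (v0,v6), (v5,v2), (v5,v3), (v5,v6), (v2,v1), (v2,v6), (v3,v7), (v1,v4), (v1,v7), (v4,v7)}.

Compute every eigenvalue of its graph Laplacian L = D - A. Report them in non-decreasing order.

Degrees: deg(v0) = 3, deg(v1) = 3, deg(v2) = 3, deg(v3) = 3, deg(v4) = 3, deg(v5) = 3, deg(v6) = 3, deg(v7) = 3.
L = D − A with rows/columns ordered (v0, v1, v2, v3, v4, v5, v6, v7):
  [ 3,  0,  0, -1, -1,  0, -1,  0]
  [ 0,  3, -1,  0, -1,  0,  0, -1]
  [ 0, -1,  3,  0,  0, -1, -1,  0]
  [-1,  0,  0,  3,  0, -1,  0, -1]
  [-1, -1,  0,  0,  3,  0,  0, -1]
  [ 0,  0, -1, -1,  0,  3, -1,  0]
  [-1,  0, -1,  0,  0, -1,  3,  0]
  [ 0, -1,  0, -1, -1,  0,  0,  3]
Characteristic polynomial: det(λI − L) = λ(λ² − 6λ + 6)(λ − 2)(λ² − 8λ + 14)(λ − 4)².
Roots: λ = 0; (λ² − 6λ + 6) = 0 ⇒ λ = 3 ± √3 ≈ 1.2679, 4.7321; (λ − 2) = 0 ⇒ λ = 2; (λ² − 8λ + 14) = 0 ⇒ λ = 4 ± √2 ≈ 2.5858, 5.4142; (λ − 4) = 0 ⇒ λ = 4 (multiplicity 2).
(Check: the roots sum (with multiplicity) to 24, matching trace L = Σdeg = 2·12 = 24.)
Laplacian eigenvalues (increasing order): [0.0, 1.2679, 2.0, 2.5858, 4.0, 4.0, 4.7321, 5.4142]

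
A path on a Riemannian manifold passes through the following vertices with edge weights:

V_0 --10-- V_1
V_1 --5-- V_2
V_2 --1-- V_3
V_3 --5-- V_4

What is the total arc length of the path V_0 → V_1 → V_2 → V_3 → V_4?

Arc length = 10 + 5 + 1 + 5 = 21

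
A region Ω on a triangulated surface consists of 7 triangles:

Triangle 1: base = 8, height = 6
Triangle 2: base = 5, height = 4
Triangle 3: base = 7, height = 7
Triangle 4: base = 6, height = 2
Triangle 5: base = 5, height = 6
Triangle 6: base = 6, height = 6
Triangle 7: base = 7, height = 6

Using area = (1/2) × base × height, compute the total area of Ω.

(1/2)×8×6 + (1/2)×5×4 + (1/2)×7×7 + (1/2)×6×2 + (1/2)×5×6 + (1/2)×6×6 + (1/2)×7×6 = 118.5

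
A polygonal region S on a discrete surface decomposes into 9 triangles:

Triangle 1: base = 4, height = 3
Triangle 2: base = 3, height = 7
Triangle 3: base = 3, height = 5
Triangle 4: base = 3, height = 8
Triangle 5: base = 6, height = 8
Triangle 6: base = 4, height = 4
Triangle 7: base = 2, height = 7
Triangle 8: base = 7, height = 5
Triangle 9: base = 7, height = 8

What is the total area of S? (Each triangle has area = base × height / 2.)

(1/2)×4×3 + (1/2)×3×7 + (1/2)×3×5 + (1/2)×3×8 + (1/2)×6×8 + (1/2)×4×4 + (1/2)×2×7 + (1/2)×7×5 + (1/2)×7×8 = 120.5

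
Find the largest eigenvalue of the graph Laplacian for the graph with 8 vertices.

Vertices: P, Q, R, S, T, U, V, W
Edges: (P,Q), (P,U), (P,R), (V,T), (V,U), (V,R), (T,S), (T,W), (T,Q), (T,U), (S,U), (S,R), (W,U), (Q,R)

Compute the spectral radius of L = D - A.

Degrees: deg(P) = 3, deg(Q) = 3, deg(R) = 4, deg(S) = 3, deg(T) = 5, deg(U) = 5, deg(V) = 3, deg(W) = 2.
L = D − A with rows/columns ordered (P, Q, R, S, T, U, V, W):
  [ 3, -1, -1,  0,  0, -1,  0,  0]
  [-1,  3, -1,  0, -1,  0,  0,  0]
  [-1, -1,  4, -1,  0,  0, -1,  0]
  [ 0,  0, -1,  3, -1, -1,  0,  0]
  [ 0, -1,  0, -1,  5, -1, -1, -1]
  [-1,  0,  0, -1, -1,  5, -1, -1]
  [ 0,  0, -1,  0, -1, -1,  3,  0]
  [ 0,  0,  0,  0, -1, -1,  0,  2]
Characteristic polynomial: det(λI − L) = λ(λ² − 6λ + 7)(λ² − 9λ + 16)(λ − 3)(λ² − 10λ + 23).
Roots: λ = 0; (λ² − 6λ + 7) = 0 ⇒ λ = 3 ± √2 ≈ 1.5858, 4.4142; (λ² − 9λ + 16) = 0 ⇒ λ = (9 ± √17)/2 ≈ 2.4384, 6.5616; (λ − 3) = 0 ⇒ λ = 3; (λ² − 10λ + 23) = 0 ⇒ λ = 5 ± √2 ≈ 3.5858, 6.4142.
(Check: the roots sum (with multiplicity) to 28, matching trace L = Σdeg = 2·14 = 28.)
Laplacian eigenvalues: [0.0, 1.5858, 2.4384, 3.0, 3.5858, 4.4142, 6.4142, 6.5616]. Largest eigenvalue (spectral radius) = 6.5616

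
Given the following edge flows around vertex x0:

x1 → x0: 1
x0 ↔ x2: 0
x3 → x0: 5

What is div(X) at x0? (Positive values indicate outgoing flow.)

Divergence = sum of outgoing flows = (-1) + 0 + (-5) = -6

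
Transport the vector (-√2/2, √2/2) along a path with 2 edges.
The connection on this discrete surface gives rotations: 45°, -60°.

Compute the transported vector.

Total rotation: 45° + (-60°) = -15°. Final vector: (-0.5000, 0.8660)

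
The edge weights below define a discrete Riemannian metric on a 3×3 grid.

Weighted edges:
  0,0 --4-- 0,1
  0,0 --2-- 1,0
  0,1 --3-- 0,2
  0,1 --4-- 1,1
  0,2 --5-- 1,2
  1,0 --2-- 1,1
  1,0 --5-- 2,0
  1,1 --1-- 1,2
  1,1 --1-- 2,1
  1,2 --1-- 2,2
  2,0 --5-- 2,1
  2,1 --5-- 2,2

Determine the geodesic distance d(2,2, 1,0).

Shortest path: 2,2 → 1,2 → 1,1 → 1,0, total weight = 4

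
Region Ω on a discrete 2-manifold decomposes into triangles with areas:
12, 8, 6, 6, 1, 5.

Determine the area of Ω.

12 + 8 + 6 + 6 + 1 + 5 = 38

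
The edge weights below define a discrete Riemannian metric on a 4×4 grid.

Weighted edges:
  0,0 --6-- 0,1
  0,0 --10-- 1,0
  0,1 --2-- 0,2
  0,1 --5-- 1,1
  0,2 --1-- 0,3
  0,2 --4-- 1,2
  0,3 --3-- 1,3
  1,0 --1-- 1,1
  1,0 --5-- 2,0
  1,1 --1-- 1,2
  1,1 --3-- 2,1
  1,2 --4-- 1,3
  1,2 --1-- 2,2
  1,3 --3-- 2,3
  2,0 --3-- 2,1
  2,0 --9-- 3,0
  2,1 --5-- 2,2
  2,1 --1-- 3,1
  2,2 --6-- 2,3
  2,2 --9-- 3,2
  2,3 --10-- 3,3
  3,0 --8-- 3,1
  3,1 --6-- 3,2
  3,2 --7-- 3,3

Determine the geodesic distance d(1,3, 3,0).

Shortest path: 1,3 → 1,2 → 1,1 → 2,1 → 3,1 → 3,0, total weight = 17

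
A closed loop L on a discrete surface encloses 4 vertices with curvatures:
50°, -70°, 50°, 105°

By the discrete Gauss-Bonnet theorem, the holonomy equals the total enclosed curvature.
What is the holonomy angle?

Holonomy = total enclosed curvature = 50° + (-70°) + 50° + 105° = 135°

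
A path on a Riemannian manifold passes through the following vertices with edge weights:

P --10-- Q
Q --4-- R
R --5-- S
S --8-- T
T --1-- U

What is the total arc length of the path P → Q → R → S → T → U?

Arc length = 10 + 4 + 5 + 8 + 1 = 28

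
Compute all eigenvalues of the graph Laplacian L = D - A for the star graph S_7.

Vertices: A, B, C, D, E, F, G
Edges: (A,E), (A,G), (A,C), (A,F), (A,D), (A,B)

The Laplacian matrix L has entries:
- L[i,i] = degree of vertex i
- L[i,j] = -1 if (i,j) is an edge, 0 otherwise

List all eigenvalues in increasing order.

The star S_7 is the complete bipartite graph K_{1,6} (one hub of degree 6, 6 leaves of degree 1). The Laplacian spectrum of K_{p,q} is 0, p (multiplicity q−1), q (multiplicity p−1), p+q. With p = 1, q = 6: 0 once, 1 with multiplicity 5, and 7 once. (Check: trace L = sum of degrees = 12 = 5·1 + 7.)
Laplacian eigenvalues (increasing order): [0.0, 1.0, 1.0, 1.0, 1.0, 1.0, 7.0]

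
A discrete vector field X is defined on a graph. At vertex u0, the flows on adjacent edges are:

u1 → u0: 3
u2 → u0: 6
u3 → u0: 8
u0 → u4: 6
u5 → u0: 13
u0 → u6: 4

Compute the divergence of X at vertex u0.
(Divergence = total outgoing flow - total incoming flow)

Divergence = sum of outgoing flows = (-3) + (-6) + (-8) + 6 + (-13) + 4 = -20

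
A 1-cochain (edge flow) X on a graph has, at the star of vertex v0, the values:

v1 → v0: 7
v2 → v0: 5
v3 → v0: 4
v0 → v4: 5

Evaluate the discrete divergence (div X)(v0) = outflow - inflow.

Divergence = sum of outgoing flows = (-7) + (-5) + (-4) + 5 = -11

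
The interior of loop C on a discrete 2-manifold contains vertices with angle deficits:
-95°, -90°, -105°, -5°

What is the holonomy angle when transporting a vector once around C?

Holonomy = total enclosed curvature = (-95°) + (-90°) + (-105°) + (-5°) = -295°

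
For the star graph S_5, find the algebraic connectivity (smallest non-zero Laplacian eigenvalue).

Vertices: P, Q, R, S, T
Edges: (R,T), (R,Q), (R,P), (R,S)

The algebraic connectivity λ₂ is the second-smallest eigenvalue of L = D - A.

The star S_5 is the complete bipartite graph K_{1,4} (one hub of degree 4, 4 leaves of degree 1). The Laplacian spectrum of K_{p,q} is 0, p (multiplicity q−1), q (multiplicity p−1), p+q. With p = 1, q = 4: 0 once, 1 with multiplicity 3, and 5 once. (Check: trace L = sum of degrees = 8 = 3·1 + 5.)
Laplacian eigenvalues: [0.0, 1.0, 1.0, 1.0, 5.0]. Algebraic connectivity (smallest non-zero eigenvalue) = 1.0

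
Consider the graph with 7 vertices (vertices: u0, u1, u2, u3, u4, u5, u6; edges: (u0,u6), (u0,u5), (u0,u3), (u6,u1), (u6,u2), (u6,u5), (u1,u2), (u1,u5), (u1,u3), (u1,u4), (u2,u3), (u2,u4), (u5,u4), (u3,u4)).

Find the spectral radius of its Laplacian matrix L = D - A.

Degrees: deg(u0) = 3, deg(u1) = 5, deg(u2) = 4, deg(u3) = 4, deg(u4) = 4, deg(u5) = 4, deg(u6) = 4.
L = D − A with rows/columns ordered (u0, u1, u2, u3, u4, u5, u6):
  [ 3,  0,  0, -1,  0, -1, -1]
  [ 0,  5, -1, -1, -1, -1, -1]
  [ 0, -1,  4, -1, -1,  0, -1]
  [-1, -1, -1,  4, -1,  0,  0]
  [ 0, -1, -1, -1,  4, -1,  0]
  [-1, -1,  0,  0, -1,  4, -1]
  [-1, -1, -1,  0,  0, -1,  4]
Characteristic polynomial: det(λI − L) = λ(λ² − 8λ + 14)(λ² − 10λ + 23)(λ − 4)(λ − 6).
Roots: λ = 0; (λ² − 8λ + 14) = 0 ⇒ λ = 4 ± √2 ≈ 2.5858, 5.4142; (λ² − 10λ + 23) = 0 ⇒ λ = 5 ± √2 ≈ 3.5858, 6.4142; (λ − 4) = 0 ⇒ λ = 4; (λ − 6) = 0 ⇒ λ = 6.
(Check: the roots sum (with multiplicity) to 28, matching trace L = Σdeg = 2·14 = 28.)
Laplacian eigenvalues: [0.0, 2.5858, 3.5858, 4.0, 5.4142, 6.0, 6.4142]. Largest eigenvalue (spectral radius) = 6.4142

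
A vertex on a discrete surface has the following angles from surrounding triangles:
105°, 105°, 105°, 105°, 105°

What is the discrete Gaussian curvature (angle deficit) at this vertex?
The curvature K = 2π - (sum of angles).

Sum of angles = 525°. K = 360° - 525° = -165° = -11π/12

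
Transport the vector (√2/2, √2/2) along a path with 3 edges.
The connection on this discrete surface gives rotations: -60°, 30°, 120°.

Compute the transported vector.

Total rotation: (-60°) + 30° + 120° = 90°. Final vector: (-0.7071, 0.7071)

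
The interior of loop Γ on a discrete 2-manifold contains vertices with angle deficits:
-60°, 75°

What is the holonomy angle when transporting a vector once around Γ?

Holonomy = total enclosed curvature = (-60°) + 75° = 15°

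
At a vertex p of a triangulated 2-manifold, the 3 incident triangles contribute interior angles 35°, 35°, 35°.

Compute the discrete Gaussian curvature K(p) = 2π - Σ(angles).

Sum of angles = 105°. K = 360° - 105° = 255°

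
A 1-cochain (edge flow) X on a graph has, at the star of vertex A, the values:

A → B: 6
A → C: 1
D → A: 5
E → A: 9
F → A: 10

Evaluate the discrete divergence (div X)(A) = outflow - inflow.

Divergence = sum of outgoing flows = 6 + 1 + (-5) + (-9) + (-10) = -17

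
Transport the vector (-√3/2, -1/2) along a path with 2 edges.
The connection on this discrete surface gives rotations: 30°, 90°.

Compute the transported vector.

Total rotation: 30° + 90° = 120°. Final vector: (0.8660, -0.5000)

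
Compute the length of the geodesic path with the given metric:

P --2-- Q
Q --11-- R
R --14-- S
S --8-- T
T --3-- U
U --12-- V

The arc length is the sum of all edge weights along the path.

Arc length = 2 + 11 + 14 + 8 + 3 + 12 = 50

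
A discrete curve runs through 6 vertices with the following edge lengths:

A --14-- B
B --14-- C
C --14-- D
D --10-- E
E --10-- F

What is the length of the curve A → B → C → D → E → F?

Arc length = 14 + 14 + 14 + 10 + 10 = 62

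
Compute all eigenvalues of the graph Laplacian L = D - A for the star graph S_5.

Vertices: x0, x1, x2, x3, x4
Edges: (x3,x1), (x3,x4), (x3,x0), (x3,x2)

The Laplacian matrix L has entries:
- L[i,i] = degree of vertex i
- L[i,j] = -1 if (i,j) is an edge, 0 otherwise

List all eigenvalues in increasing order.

The star S_5 is the complete bipartite graph K_{1,4} (one hub of degree 4, 4 leaves of degree 1). The Laplacian spectrum of K_{p,q} is 0, p (multiplicity q−1), q (multiplicity p−1), p+q. With p = 1, q = 4: 0 once, 1 with multiplicity 3, and 5 once. (Check: trace L = sum of degrees = 8 = 3·1 + 5.)
Laplacian eigenvalues (increasing order): [0.0, 1.0, 1.0, 1.0, 5.0]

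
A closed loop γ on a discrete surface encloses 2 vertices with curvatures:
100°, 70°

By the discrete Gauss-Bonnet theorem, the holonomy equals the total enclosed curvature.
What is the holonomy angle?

Holonomy = total enclosed curvature = 100° + 70° = 170°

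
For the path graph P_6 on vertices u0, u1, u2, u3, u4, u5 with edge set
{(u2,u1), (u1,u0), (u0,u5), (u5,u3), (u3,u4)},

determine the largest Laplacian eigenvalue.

The path graph P_n has Laplacian eigenvalues λ_k = 2 − 2cos(kπ/n), k = 0, 1, …, n−1. Here n = 6:
k=0: 2 − 2cos(0) = 0.0; k=1: 2 − 2cos(π/6) = 0.2679; k=2: 2 − 2cos(π/3) = 1.0; k=3: 2 − 2cos(π/2) = 2.0; k=4: 2 − 2cos(2π/3) = 3.0; k=5: 2 − 2cos(5π/6) = 3.7321.
Laplacian eigenvalues: [0.0, 0.2679, 1.0, 2.0, 3.0, 3.7321]. Largest eigenvalue (spectral radius) = 3.7321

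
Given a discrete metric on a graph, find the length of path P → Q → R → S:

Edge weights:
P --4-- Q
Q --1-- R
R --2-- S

Arc length = 4 + 1 + 2 = 7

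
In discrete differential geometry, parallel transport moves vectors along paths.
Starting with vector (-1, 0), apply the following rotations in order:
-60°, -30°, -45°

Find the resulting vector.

Total rotation: (-60°) + (-30°) + (-45°) = -135°. Final vector: (0.7071, 0.7071)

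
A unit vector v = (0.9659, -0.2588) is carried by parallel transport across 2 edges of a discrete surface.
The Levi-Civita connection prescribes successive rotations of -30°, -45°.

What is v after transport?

Total rotation: (-30°) + (-45°) = -75°. Final vector: (0, -1)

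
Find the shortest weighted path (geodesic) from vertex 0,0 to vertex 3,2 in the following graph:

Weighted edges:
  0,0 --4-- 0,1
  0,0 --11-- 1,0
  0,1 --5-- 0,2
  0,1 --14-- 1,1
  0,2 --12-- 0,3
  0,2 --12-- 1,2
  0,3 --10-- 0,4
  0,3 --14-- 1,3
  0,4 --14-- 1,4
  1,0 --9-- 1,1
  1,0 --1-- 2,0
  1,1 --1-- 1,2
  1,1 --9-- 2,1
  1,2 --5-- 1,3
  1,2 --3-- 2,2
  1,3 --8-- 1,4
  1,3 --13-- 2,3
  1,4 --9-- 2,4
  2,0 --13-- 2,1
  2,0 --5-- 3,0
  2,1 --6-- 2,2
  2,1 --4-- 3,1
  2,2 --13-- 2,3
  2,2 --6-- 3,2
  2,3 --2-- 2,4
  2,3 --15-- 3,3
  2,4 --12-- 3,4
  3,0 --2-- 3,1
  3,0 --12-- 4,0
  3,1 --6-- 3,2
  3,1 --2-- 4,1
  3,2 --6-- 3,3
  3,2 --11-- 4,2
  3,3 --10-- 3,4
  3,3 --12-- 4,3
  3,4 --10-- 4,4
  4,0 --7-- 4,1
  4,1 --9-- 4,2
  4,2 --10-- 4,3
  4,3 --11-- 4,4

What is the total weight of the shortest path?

Shortest path: 0,0 → 1,0 → 2,0 → 3,0 → 3,1 → 3,2, total weight = 25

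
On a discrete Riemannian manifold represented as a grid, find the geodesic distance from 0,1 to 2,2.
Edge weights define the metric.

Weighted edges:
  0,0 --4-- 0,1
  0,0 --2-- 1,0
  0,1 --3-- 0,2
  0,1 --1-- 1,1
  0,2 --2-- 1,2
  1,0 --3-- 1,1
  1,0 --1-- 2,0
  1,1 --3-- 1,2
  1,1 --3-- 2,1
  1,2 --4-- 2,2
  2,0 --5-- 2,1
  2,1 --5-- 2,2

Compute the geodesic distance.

Shortest path: 0,1 → 1,1 → 1,2 → 2,2, total weight = 8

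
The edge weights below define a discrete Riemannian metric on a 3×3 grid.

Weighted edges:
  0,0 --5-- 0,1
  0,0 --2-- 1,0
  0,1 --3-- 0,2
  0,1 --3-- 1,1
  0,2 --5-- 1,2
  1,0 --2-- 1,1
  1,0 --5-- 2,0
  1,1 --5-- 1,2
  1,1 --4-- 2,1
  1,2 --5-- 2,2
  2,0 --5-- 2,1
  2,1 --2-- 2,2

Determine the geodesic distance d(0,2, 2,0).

Shortest path: 0,2 → 0,1 → 1,1 → 1,0 → 2,0, total weight = 13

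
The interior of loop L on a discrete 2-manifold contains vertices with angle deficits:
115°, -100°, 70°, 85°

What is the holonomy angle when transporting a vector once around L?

Holonomy = total enclosed curvature = 115° + (-100°) + 70° + 85° = 170°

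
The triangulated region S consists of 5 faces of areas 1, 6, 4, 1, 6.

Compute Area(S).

1 + 6 + 4 + 1 + 6 = 18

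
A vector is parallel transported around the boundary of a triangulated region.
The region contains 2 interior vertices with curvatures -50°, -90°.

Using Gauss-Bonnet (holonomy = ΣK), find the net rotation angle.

Holonomy = total enclosed curvature = (-50°) + (-90°) = -140°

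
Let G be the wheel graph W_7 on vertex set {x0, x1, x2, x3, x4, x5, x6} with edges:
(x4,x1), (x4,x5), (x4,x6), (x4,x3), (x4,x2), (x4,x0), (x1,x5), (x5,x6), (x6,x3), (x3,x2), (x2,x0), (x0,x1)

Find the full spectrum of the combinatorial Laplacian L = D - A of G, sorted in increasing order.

The wheel W_7 is the join K_1 ∨ C_6 (a hub joined to every vertex of a cycle of length 6). For a join G ∨ H (G on p vertices, H on q vertices) the Laplacian spectrum is 0, p+q, the eigenvalues of L(G) other than one 0 each shifted by +q, and the eigenvalues of L(H) other than one 0 each shifted by +p. With G = K_1 (p = 1, nothing left after dropping its 0) and H = C_6 (q = 6, eigenvalues 2 − 2cos(2πk/6), k = 0, …, 5; drop k = 0), the spectrum of W_7 is 0, 7, and 1 + (2 − 2cos(2πk/6)) = 3 − 2cos(2πk/6) for k = 1, …, 5:
k=1: 3 − 2cos(π/3) = 2.0; k=2: 3 − 2cos(2π/3) = 4.0; k=3: 3 − 2cos(π) = 5.0; k=4: 3 − 2cos(4π/3) = 4.0; k=5: 3 − 2cos(5π/3) = 2.0.
Laplacian eigenvalues (increasing order): [0.0, 2.0, 2.0, 4.0, 4.0, 5.0, 7.0]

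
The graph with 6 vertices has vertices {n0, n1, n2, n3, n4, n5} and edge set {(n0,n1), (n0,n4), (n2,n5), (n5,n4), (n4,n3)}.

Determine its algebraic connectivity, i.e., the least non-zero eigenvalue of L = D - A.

Degrees: deg(n0) = 2, deg(n1) = 1, deg(n2) = 1, deg(n3) = 1, deg(n4) = 3, deg(n5) = 2.
L = D − A with rows/columns ordered (n0, n1, n2, n3, n4, n5):
  [ 2, -1,  0,  0, -1,  0]
  [-1,  1,  0,  0,  0,  0]
  [ 0,  0,  1,  0,  0, -1]
  [ 0,  0,  0,  1, -1,  0]
  [-1,  0,  0, -1,  3, -1]
  [ 0,  0, -1,  0, -1,  2]
Characteristic polynomial: det(λI − L) = λ(λ² − 3λ + 1)(λ² − 5λ + 3)(λ − 2).
Roots: λ = 0; (λ² − 3λ + 1) = 0 ⇒ λ = (3 ± √5)/2 ≈ 0.382, 2.618; (λ² − 5λ + 3) = 0 ⇒ λ = (5 ± √13)/2 ≈ 0.6972, 4.3028; (λ − 2) = 0 ⇒ λ = 2.
(Check: the roots sum (with multiplicity) to 10, matching trace L = Σdeg = 2·5 = 10.)
Laplacian eigenvalues: [0.0, 0.382, 0.6972, 2.0, 2.618, 4.3028]. Algebraic connectivity (smallest non-zero eigenvalue) = 0.382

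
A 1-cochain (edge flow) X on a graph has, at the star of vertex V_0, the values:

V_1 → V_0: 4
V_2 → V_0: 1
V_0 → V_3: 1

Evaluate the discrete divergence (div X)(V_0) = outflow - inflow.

Divergence = sum of outgoing flows = (-4) + (-1) + 1 = -4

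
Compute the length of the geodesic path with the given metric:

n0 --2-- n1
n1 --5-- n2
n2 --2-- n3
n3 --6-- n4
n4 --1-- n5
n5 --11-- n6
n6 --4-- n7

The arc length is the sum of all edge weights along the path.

Arc length = 2 + 5 + 2 + 6 + 1 + 11 + 4 = 31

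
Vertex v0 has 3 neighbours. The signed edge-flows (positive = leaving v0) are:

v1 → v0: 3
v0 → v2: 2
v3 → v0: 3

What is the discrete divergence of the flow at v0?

Divergence = sum of outgoing flows = (-3) + 2 + (-3) = -4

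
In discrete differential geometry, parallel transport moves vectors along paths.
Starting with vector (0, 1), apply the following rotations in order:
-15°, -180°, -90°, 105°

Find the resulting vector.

Total rotation: (-15°) + (-180°) + (-90°) + 105° = -180° ≡ 180° (mod 360°). Final vector: (0, -1)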